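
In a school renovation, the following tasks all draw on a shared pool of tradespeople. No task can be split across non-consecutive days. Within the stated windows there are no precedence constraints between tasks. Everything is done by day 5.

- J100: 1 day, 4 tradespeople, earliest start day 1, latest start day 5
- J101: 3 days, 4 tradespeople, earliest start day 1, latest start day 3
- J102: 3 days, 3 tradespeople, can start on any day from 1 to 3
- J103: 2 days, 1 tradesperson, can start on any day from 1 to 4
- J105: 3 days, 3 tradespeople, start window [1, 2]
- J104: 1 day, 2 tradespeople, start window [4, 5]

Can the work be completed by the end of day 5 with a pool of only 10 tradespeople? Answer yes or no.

Schedule J100@1, J101@1, J102@2, J103@4, J105@2, J104@4: d1:8  d2:10  d3:10  d4:9  d5:1 — peak 10 ≤ 10.

yes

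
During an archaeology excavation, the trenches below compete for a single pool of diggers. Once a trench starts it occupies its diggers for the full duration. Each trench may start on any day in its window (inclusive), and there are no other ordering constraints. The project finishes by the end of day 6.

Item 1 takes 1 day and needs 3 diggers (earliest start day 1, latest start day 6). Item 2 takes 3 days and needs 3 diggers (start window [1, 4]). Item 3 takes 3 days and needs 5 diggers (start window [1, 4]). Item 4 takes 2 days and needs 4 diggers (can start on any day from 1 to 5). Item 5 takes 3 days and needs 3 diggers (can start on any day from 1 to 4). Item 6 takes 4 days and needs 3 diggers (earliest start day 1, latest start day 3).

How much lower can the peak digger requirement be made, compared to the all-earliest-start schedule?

Early-start peak: d1:21  d2:18  d3:14  d4:3  d5:0  d6:0 ⇒ 21.
Leveled (Item 1@1, Item 2@1, Item 3@1, Item 4@4, Item 5@4, Item 6@2): d1:11  d2:11  d3:11  d4:10  d5:10  d6:3 ⇒ 11.
Reduction 21 − 11 = 10.

10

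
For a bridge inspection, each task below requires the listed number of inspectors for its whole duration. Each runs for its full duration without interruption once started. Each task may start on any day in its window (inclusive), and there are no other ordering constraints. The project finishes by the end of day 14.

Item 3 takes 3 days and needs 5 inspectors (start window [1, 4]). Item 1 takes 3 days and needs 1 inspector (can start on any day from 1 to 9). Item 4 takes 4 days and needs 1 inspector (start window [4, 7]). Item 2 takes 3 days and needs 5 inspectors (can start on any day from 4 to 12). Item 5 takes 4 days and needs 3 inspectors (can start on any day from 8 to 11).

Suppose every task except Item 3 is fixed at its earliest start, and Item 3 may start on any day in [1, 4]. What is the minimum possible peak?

Item 3@1: d1:6  d2:6  d3:6  d4:6  d5:6  d6:6  d7:1  d8:3  d9:3  d10:3  d11:3  d12:0  d13:0  d14:0 → peak 6
Item 3@2: d1:1  d2:6  d3:6  d4:11  d5:6  d6:6  d7:1  d8:3  d9:3  d10:3  d11:3  d12:0  d13:0  d14:0 → peak 11
Item 3@3: d1:1  d2:1  d3:6  d4:11  d5:11  d6:6  d7:1  d8:3  d9:3  d10:3  d11:3  d12:0  d13:0  d14:0 → peak 11
Item 3@4: d1:1  d2:1  d3:1  d4:11  d5:11  d6:11  d7:1  d8:3  d9:3  d10:3  d11:3  d12:0  d13:0  d14:0 → peak 11
Best is Item 3@1, peak 6.

6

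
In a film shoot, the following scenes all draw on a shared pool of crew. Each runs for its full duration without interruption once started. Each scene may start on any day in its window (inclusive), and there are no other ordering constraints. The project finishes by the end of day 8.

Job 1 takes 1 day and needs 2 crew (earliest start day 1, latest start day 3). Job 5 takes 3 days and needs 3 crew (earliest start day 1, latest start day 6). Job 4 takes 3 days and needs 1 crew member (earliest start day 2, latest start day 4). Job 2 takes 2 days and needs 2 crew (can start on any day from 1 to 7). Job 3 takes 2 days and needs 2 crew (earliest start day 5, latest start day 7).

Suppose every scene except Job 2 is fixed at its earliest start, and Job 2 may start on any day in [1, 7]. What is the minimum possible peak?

5

Job 2@1: d1:7  d2:6  d3:4  d4:1  d5:2  d6:2  d7:0  d8:0 → peak 7
Job 2@2: d1:5  d2:6  d3:6  d4:1  d5:2  d6:2  d7:0  d8:0 → peak 6
Job 2@3: d1:5  d2:4  d3:6  d4:3  d5:2  d6:2  d7:0  d8:0 → peak 6
Job 2@4: d1:5  d2:4  d3:4  d4:3  d5:4  d6:2  d7:0  d8:0 → peak 5
Job 2@5: d1:5  d2:4  d3:4  d4:1  d5:4  d6:4  d7:0  d8:0 → peak 5
Job 2@6: d1:5  d2:4  d3:4  d4:1  d5:2  d6:4  d7:2  d8:0 → peak 5
Job 2@7: d1:5  d2:4  d3:4  d4:1  d5:2  d6:2  d7:2  d8:2 → peak 5
Best is Job 2@4, peak 5.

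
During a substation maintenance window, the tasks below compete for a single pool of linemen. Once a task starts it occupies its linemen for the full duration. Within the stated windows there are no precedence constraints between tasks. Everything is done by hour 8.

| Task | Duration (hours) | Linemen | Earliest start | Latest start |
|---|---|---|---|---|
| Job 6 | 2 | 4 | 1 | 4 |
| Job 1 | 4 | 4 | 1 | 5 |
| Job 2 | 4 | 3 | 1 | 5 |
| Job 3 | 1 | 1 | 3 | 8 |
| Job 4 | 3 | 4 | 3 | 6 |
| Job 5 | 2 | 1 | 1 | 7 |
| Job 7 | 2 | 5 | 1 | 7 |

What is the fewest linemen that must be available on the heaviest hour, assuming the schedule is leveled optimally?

Early-start (Job 6@1, Job 1@1, Job 2@1, Job 3@3, Job 4@3, Job 5@1, Job 7@1) gives peak 17: h1:17  h2:17  h3:12  h4:11  h5:4  h6:0  h7:0  h8:0.
Shift Job 2→5, Job 4→4, Job 5→5, Job 7→7.
Schedule Job 6@1, Job 1@1, Job 2@5, Job 3@3, Job 4@4, Job 5@5, Job 7@7: h1:8  h2:8  h3:5  h4:8  h5:8  h6:8  h7:8  h8:8 — peak 8.
Total lineman-hours = 61 over 8 hours ⇒ peak ≥ ⌈61/8⌉ = 8, so 8 is optimal.

8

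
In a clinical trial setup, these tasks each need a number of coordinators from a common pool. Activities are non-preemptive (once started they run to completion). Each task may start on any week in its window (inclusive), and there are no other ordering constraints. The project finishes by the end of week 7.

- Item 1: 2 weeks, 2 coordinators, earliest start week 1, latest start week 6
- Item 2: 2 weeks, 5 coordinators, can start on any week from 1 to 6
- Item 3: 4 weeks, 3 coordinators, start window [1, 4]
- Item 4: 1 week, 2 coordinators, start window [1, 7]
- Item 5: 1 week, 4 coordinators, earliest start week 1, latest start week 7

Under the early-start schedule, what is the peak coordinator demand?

16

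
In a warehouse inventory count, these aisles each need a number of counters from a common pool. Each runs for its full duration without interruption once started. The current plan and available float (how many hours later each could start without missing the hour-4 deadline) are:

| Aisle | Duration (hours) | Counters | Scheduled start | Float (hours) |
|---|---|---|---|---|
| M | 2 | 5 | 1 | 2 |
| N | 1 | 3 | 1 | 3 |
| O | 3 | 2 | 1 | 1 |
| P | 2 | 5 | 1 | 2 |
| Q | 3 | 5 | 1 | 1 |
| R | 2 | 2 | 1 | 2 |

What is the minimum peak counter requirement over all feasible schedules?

Early-start (M@1, N@1, O@1, P@1, Q@1, R@1) gives peak 22: h1:22  h2:19  h3:7  h4:0.
Shift P→3, Q→2.
Schedule M@1, N@1, O@1, P@3, Q@2, R@1: h1:12  h2:14  h3:12  h4:10 — peak 14.

14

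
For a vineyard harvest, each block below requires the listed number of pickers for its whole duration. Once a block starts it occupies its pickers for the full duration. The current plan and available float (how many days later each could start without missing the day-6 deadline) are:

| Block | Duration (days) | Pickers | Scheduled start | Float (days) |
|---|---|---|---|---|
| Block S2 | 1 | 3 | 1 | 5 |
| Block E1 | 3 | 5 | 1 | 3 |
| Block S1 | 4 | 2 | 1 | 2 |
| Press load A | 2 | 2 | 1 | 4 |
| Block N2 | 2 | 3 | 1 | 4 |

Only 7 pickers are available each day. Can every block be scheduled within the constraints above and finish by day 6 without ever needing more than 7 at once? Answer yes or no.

Schedule Block S2@1, Block E1@2, Block S1@1, Press load A@5, Block N2@5: d1:5  d2:7  d3:7  d4:7  d5:5  d6:5 — peak 7 ≤ 7.

yes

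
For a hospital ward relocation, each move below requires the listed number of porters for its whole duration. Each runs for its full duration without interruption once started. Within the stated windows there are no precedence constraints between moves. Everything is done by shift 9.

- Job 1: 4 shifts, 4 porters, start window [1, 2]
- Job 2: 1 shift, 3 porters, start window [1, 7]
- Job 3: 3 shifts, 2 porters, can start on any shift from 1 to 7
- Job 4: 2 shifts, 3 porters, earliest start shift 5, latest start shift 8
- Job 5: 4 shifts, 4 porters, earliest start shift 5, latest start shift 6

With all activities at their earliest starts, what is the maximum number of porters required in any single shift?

Early-start schedule: Job 1@1, Job 2@1, Job 3@1, Job 4@5, Job 5@5.
Load per shift: shift 1: 9, shift 2: 6, shift 3: 6, shift 4: 4, shift 5: 7, shift 6: 7, shift 7: 4, shift 8: 4, shift 9: 0.
Peak is 9.

9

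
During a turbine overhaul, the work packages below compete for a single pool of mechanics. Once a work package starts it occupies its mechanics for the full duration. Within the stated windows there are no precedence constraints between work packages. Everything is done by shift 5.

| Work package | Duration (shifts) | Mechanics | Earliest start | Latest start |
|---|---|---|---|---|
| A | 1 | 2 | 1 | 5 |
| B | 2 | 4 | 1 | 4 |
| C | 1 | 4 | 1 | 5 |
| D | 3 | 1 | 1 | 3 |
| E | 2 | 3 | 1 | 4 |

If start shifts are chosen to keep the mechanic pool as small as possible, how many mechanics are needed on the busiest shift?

Early-start (A@1, B@1, C@1, D@1, E@1) gives peak 14: s1:14  s2:8  s3:1  s4:0  s5:0.
Shift B→3, C→5, D→2.
Schedule A@1, B@3, C@5, D@2, E@1: s1:5  s2:4  s3:5  s4:5  s5:4 — peak 5.
Total mechanic-shifts = 23 over 5 shifts ⇒ peak ≥ ⌈23/5⌉ = 5, so 5 is optimal.

5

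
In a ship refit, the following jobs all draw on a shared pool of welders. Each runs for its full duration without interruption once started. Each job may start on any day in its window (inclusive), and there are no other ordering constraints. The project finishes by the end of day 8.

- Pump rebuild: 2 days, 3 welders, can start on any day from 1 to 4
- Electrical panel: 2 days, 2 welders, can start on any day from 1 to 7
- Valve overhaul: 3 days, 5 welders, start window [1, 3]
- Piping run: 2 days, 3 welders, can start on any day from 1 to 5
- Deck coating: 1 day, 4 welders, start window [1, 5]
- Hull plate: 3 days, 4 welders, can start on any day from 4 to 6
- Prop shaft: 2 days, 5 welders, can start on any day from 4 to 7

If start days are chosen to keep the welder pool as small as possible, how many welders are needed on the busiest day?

8

Early-start (Pump rebuild@1, Electrical panel@1, Valve overhaul@1, Piping run@1, Deck coating@1, Hull plate@4, Prop shaft@4) gives peak 17: d1:17  d2:13  d3:5  d4:9  d5:9  d6:4  d7:0  d8:0.
Shift Electrical panel→6, Piping run→3, Deck coating→5, Prop shaft→7.
Schedule Pump rebuild@1, Electrical panel@6, Valve overhaul@1, Piping run@3, Deck coating@5, Hull plate@4, Prop shaft@7: d1:8  d2:8  d3:8  d4:7  d5:8  d6:6  d7:7  d8:5 — peak 8.
Total welder-days = 57 over 8 days ⇒ peak ≥ ⌈57/8⌉ = 8, so 8 is optimal.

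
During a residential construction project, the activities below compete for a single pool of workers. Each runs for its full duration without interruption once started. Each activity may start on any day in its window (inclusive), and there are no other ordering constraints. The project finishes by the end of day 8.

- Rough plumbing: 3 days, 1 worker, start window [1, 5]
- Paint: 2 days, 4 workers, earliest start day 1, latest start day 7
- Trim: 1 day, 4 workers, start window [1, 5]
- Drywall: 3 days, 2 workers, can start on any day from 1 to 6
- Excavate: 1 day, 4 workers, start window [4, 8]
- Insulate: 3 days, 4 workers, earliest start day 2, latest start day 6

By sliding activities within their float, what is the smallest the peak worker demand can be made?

6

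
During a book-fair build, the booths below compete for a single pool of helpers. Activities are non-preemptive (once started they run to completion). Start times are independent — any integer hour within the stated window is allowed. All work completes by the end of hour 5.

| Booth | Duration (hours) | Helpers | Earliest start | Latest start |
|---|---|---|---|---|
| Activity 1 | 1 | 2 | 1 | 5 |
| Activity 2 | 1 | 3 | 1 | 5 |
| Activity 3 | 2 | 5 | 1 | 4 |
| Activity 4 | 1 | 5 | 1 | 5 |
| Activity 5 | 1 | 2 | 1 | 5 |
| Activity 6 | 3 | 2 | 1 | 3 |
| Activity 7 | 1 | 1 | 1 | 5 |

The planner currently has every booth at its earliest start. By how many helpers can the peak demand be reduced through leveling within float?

13

Early-start peak: h1:20  h2:7  h3:2  h4:0  h5:0 ⇒ 20.
Leveled (Activity 1@1, Activity 2@1, Activity 3@2, Activity 4@4, Activity 5@1, Activity 6@2, Activity 7@5): h1:7  h2:7  h3:7  h4:7  h5:1 ⇒ 7.
Reduction 20 − 7 = 13.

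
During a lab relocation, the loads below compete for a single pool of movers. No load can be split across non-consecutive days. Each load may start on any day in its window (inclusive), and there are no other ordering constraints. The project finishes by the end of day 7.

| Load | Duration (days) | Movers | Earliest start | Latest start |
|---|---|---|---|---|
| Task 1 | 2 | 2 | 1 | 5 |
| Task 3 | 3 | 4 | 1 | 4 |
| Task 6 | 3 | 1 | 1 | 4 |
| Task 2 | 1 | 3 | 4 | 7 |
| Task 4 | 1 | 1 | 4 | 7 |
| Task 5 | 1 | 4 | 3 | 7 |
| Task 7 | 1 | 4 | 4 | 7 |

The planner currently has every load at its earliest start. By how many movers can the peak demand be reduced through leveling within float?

Early-start peak: d1:7  d2:7  d3:9  d4:8  d5:0  d6:0  d7:0 ⇒ 9.
Leveled (Task 1@4, Task 3@1, Task 6@1, Task 2@4, Task 4@5, Task 5@6, Task 7@7): d1:5  d2:5  d3:5  d4:5  d5:3  d6:4  d7:4 ⇒ 5.
Reduction 9 − 5 = 4.

4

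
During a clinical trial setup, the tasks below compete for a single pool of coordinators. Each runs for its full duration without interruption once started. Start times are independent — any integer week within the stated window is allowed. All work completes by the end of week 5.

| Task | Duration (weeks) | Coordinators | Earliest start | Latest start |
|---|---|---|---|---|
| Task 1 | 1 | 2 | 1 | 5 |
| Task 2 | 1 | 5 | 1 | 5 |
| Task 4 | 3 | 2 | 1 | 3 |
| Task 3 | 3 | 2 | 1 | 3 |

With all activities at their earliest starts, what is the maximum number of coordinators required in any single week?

11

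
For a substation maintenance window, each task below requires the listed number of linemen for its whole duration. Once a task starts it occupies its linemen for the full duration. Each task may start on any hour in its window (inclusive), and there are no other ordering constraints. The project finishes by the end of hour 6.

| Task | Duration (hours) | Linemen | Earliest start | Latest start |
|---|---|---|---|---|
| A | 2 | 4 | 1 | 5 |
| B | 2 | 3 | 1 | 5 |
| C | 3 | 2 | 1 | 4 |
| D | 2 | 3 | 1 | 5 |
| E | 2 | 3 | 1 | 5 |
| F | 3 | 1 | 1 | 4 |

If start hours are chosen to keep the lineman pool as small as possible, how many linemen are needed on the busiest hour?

Early-start (A@1, B@1, C@1, D@1, E@1, F@1) gives peak 16: h1:16  h2:16  h3:3  h4:0  h5:0  h6:0.
Shift C→3, D→3, E→5, F→3.
Schedule A@1, B@1, C@3, D@3, E@5, F@3: h1:7  h2:7  h3:6  h4:6  h5:6  h6:3 — peak 7.

7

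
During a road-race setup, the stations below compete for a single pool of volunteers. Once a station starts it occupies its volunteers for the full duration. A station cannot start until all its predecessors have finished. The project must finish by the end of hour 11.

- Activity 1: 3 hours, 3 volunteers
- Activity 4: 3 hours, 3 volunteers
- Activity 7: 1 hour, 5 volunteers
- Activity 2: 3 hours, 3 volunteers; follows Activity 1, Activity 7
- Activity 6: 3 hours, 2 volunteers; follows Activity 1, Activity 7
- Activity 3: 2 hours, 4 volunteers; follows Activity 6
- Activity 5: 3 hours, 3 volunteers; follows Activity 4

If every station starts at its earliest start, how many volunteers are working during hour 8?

At early start, hour 8 has: Activity 3.
Demand: 4 = 4.

4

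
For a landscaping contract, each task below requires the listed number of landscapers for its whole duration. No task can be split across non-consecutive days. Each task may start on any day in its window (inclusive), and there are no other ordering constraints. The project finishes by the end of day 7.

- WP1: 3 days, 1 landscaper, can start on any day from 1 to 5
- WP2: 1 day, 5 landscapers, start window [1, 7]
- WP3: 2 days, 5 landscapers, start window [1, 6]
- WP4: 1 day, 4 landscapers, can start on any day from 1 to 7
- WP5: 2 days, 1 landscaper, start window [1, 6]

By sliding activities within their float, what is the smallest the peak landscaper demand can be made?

5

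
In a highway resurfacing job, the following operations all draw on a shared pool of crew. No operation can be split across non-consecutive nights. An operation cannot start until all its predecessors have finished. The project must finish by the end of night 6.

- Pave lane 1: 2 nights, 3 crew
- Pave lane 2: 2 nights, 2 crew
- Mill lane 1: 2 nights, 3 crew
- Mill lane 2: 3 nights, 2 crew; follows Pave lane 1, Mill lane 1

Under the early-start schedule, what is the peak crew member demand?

8

Early-start schedule: Pave lane 1@1, Pave lane 2@1, Mill lane 1@1, Mill lane 2@3.
Load per night: night 1: 8, night 2: 8, night 3: 2, night 4: 2, night 5: 2, night 6: 0.
Peak is 8.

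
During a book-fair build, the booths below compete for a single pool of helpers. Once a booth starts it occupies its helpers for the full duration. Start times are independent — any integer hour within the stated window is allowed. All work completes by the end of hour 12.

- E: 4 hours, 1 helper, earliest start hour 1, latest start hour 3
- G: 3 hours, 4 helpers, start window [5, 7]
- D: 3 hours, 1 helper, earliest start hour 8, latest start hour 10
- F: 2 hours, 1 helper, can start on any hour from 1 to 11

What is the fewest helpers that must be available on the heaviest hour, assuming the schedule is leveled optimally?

Schedule E@1, G@5, D@8, F@1: h1:2  h2:2  h3:1  h4:1  h5:4  h6:4  h7:4  h8:1  h9:1  h10:1  h11:0  h12:0 — peak 4.

4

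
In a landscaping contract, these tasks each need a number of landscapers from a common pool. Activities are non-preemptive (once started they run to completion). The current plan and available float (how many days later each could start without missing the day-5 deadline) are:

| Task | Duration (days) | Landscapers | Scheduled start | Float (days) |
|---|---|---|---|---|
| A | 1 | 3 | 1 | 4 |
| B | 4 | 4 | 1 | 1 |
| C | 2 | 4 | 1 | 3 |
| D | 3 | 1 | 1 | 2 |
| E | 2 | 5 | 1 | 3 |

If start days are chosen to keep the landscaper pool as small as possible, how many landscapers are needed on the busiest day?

Early-start (A@1, B@1, C@1, D@1, E@1) gives peak 17: d1:17  d2:14  d3:5  d4:4  d5:0.
Shift C→2, E→4.
Schedule A@1, B@1, C@2, D@1, E@4: d1:8  d2:9  d3:9  d4:9  d5:5 — peak 9.

9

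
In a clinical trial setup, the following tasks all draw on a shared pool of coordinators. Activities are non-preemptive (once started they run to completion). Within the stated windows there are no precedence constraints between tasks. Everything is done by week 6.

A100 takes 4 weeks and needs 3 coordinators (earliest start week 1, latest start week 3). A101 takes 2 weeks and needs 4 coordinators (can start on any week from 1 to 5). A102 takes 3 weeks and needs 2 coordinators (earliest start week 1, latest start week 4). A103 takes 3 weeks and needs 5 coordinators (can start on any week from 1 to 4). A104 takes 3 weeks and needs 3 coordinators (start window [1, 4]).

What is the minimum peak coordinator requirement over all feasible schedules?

Early-start (A100@1, A101@1, A102@1, A103@1, A104@1) gives peak 17: w1:17  w2:17  w3:13  w4:3  w5:0  w6:0.
Shift A101→5, A103→4.
Schedule A100@1, A101@5, A102@1, A103@4, A104@1: w1:8  w2:8  w3:8  w4:8  w5:9  w6:9 — peak 9.
Total coordinator-weeks = 50 over 6 weeks ⇒ peak ≥ ⌈50/6⌉ = 9, so 9 is optimal.

9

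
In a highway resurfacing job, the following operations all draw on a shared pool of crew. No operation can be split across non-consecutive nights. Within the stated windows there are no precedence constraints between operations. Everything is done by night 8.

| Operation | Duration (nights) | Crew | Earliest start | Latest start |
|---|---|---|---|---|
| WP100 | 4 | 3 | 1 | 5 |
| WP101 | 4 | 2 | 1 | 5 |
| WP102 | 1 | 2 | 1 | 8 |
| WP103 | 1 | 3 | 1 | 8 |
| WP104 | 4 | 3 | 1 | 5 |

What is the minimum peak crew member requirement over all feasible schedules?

6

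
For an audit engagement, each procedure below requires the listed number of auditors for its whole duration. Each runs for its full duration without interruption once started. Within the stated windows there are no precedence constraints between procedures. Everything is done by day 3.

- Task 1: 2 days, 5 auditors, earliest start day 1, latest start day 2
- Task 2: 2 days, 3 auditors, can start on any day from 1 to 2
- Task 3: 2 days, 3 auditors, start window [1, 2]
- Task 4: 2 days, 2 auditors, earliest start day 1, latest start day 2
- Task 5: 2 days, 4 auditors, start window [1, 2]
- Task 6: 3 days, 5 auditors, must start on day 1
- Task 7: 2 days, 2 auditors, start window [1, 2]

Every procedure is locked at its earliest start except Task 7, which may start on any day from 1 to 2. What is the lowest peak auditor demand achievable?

24

Task 7@1: d1:24  d2:24  d3:5 → peak 24
Task 7@2: d1:22  d2:24  d3:7 → peak 24
Best is Task 7@1, peak 24.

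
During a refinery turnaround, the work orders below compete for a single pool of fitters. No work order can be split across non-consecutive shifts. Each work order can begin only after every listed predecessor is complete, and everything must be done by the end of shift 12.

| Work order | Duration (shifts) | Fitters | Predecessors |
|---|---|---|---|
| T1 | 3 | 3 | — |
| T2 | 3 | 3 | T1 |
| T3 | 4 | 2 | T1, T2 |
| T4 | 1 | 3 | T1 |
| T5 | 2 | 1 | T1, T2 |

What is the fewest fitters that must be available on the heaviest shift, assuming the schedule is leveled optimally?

3

Early-start (T1@1, T2@4, T3@7, T4@4, T5@7) gives peak 6: s1:3  s2:3  s3:3  s4:6  s5:3  s6:3  s7:3  s8:3  s9:2  s10:2  s11:0  s12:0.
Shift T4→11.
Schedule T1@1, T2@4, T3@7, T4@11, T5@7: s1:3  s2:3  s3:3  s4:3  s5:3  s6:3  s7:3  s8:3  s9:2  s10:2  s11:3  s12:0 — peak 3.
Total fitter-shifts = 31 over 12 shifts ⇒ peak ≥ ⌈31/12⌉ = 3, so 3 is optimal.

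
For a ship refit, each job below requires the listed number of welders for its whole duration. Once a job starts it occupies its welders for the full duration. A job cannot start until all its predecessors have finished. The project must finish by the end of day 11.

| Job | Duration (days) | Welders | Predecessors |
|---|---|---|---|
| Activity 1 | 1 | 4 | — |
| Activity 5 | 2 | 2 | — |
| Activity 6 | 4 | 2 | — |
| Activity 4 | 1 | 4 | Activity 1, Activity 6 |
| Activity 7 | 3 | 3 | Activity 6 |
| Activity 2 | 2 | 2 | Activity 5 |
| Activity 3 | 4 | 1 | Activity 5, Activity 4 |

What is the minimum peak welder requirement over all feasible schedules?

4

Early-start (Activity 1@1, Activity 5@1, Activity 6@1, Activity 4@5, Activity 7@5, Activity 2@3, Activity 3@6) gives peak 8: d1:8  d2:4  d3:4  d4:4  d5:7  d6:4  d7:4  d8:1  d9:1  d10:0  d11:0.
Shift Activity 5→2, Activity 6→2, Activity 4→6, Activity 7→7, Activity 2→4, Activity 3→7.
Schedule Activity 1@1, Activity 5@2, Activity 6@2, Activity 4@6, Activity 7@7, Activity 2@4, Activity 3@7: d1:4  d2:4  d3:4  d4:4  d5:4  d6:4  d7:4  d8:4  d9:4  d10:1  d11:0 — peak 4.
Total welder-days = 37 over 11 days ⇒ peak ≥ ⌈37/11⌉ = 4, so 4 is optimal.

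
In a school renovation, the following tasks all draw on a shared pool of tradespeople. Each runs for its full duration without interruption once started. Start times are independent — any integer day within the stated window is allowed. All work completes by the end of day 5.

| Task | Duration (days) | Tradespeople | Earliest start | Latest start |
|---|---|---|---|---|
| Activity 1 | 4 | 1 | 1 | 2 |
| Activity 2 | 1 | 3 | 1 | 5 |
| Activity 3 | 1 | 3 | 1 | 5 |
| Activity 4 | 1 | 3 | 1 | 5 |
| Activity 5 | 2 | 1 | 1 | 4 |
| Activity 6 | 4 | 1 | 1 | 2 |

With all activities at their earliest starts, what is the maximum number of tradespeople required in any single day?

Early-start schedule: Activity 1@1, Activity 2@1, Activity 3@1, Activity 4@1, Activity 5@1, Activity 6@1.
Load per day: day 1: 12, day 2: 3, day 3: 2, day 4: 2, day 5: 0.
Peak is 12.

12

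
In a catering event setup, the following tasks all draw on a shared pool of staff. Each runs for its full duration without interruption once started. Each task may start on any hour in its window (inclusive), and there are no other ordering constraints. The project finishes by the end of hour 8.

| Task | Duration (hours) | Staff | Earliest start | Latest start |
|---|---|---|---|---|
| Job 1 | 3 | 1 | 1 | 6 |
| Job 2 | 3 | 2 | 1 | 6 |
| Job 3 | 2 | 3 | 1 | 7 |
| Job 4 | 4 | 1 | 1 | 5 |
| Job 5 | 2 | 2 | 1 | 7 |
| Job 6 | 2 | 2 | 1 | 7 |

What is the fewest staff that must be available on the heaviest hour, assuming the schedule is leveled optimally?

Early-start (Job 1@1, Job 2@1, Job 3@1, Job 4@1, Job 5@1, Job 6@1) gives peak 11: h1:11  h2:11  h3:4  h4:1  h5:0  h6:0  h7:0  h8:0.
Shift Job 3→4, Job 5→6, Job 6→6.
Schedule Job 1@1, Job 2@1, Job 3@4, Job 4@1, Job 5@6, Job 6@6: h1:4  h2:4  h3:4  h4:4  h5:3  h6:4  h7:4  h8:0 — peak 4.
Total staffer-hours = 27 over 8 hours ⇒ peak ≥ ⌈27/8⌉ = 4, so 4 is optimal.

4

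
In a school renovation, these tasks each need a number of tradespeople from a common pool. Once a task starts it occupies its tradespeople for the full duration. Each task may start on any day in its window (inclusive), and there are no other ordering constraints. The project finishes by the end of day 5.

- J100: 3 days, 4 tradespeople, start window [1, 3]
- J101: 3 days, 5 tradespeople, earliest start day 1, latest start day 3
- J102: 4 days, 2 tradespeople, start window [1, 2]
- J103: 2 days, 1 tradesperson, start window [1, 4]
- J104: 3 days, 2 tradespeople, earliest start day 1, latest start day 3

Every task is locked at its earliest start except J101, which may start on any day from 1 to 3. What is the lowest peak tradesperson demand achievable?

13

J101@1: d1:14  d2:14  d3:13  d4:2  d5:0 → peak 14
J101@2: d1:9  d2:14  d3:13  d4:7  d5:0 → peak 14
J101@3: d1:9  d2:9  d3:13  d4:7  d5:5 → peak 13
Best is J101@3, peak 13.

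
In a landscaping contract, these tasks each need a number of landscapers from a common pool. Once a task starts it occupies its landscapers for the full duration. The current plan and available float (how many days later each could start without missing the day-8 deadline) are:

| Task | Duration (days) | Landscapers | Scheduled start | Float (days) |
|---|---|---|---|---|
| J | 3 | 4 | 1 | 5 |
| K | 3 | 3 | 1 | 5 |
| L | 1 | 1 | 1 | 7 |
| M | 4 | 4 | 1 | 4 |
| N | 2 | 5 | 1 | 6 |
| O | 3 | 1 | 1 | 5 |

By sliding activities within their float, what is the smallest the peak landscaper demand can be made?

8

Early-start (J@1, K@1, L@1, M@1, N@1, O@1) gives peak 18: d1:18  d2:17  d3:12  d4:4  d5:0  d6:0  d7:0  d8:0.
Shift K→4, M→2, N→7, O→4.
Schedule J@1, K@4, L@1, M@2, N@7, O@4: d1:5  d2:8  d3:8  d4:8  d5:8  d6:4  d7:5  d8:5 — peak 8.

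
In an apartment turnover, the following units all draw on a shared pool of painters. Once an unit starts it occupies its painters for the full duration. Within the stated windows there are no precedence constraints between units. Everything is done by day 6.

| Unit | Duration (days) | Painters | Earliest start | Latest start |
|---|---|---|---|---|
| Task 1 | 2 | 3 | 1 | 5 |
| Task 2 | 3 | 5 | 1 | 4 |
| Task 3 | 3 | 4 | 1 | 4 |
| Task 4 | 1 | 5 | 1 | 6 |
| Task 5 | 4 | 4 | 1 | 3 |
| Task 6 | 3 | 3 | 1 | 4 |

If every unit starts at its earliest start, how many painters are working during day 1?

At early start, day 1 has: Task 1, Task 2, Task 3, Task 4, Task 5, Task 6.
Demand: 3 + 5 + 4 + 5 + 4 + 3 = 24.

24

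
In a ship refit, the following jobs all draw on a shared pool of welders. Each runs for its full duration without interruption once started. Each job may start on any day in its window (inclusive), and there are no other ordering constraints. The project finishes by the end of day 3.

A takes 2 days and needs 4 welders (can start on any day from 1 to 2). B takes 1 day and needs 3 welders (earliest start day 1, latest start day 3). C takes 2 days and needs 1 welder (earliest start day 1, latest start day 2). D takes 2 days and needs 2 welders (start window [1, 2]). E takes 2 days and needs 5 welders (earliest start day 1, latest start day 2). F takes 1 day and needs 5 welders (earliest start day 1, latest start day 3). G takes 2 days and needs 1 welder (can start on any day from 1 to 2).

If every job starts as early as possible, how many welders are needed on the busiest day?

Early-start schedule: A@1, B@1, C@1, D@1, E@1, F@1, G@1.
Load per day: day 1: 21, day 2: 13, day 3: 0.
Peak is 21.

21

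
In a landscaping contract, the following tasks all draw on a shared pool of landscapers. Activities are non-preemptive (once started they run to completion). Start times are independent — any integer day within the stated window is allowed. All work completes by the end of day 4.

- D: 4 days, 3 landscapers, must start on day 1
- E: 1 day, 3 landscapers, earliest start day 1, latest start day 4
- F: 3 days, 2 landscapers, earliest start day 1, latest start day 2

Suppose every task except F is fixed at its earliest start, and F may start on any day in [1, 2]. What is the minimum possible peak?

6

F@1: d1:8  d2:5  d3:5  d4:3 → peak 8
F@2: d1:6  d2:5  d3:5  d4:5 → peak 6
Best is F@2, peak 6.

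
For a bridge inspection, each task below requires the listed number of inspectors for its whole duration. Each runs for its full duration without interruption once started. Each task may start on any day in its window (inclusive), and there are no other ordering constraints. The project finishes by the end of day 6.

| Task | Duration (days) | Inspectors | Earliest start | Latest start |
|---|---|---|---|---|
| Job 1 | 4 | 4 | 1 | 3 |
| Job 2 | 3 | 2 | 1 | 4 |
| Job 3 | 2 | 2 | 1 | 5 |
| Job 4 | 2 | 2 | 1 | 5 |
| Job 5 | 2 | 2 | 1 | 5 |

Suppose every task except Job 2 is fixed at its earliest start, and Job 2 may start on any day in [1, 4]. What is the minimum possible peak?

10

Job 2@1: d1:12  d2:12  d3:6  d4:4  d5:0  d6:0 → peak 12
Job 2@2: d1:10  d2:12  d3:6  d4:6  d5:0  d6:0 → peak 12
Job 2@3: d1:10  d2:10  d3:6  d4:6  d5:2  d6:0 → peak 10
Job 2@4: d1:10  d2:10  d3:4  d4:6  d5:2  d6:2 → peak 10
Best is Job 2@3, peak 10.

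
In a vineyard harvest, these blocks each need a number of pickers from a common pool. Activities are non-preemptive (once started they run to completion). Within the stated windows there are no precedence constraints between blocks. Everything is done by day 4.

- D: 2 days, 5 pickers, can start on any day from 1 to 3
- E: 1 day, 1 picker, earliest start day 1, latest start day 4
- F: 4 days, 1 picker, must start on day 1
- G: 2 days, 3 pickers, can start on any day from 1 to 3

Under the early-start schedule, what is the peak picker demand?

Early-start schedule: D@1, E@1, F@1, G@1.
Load per day: day 1: 10, day 2: 9, day 3: 1, day 4: 1.
Peak is 10.

10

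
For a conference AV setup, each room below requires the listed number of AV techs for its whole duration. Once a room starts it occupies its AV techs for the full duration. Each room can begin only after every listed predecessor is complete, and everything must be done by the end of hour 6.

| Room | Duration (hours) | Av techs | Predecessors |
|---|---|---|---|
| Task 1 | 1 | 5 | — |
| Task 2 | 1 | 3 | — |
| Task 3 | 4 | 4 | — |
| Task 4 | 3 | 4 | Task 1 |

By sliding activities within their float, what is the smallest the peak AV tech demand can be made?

Early-start (Task 1@1, Task 2@1, Task 3@1, Task 4@2) gives peak 12: h1:12  h2:8  h3:8  h4:8  h5:0  h6:0.
Shift Task 3→2.
Schedule Task 1@1, Task 2@1, Task 3@2, Task 4@2: h1:8  h2:8  h3:8  h4:8  h5:4  h6:0 — peak 8.

8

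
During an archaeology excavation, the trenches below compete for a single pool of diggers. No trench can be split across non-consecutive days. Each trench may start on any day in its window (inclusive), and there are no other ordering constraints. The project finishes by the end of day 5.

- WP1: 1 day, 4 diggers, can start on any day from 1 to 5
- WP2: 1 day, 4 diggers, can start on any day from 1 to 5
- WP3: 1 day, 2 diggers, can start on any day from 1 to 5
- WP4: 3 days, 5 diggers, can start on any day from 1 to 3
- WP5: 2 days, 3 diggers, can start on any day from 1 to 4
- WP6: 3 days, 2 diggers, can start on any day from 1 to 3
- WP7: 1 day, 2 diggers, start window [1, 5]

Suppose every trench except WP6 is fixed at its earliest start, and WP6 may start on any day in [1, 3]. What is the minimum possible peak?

WP6@1: d1:22  d2:10  d3:7  d4:0  d5:0 → peak 22
WP6@2: d1:20  d2:10  d3:7  d4:2  d5:0 → peak 20
WP6@3: d1:20  d2:8  d3:7  d4:2  d5:2 → peak 20
Best is WP6@2, peak 20.

20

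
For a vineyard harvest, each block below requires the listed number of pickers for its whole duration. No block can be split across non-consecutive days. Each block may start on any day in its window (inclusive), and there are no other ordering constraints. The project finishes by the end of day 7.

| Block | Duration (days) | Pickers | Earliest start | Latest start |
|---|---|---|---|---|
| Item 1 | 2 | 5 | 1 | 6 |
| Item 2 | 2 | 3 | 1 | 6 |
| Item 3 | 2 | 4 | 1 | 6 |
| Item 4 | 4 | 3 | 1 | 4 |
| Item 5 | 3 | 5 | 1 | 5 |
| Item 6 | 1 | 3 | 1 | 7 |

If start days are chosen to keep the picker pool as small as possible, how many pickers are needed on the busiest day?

Early-start (Item 1@1, Item 2@1, Item 3@1, Item 4@1, Item 5@1, Item 6@1) gives peak 23: d1:23  d2:20  d3:8  d4:3  d5:0  d6:0  d7:0.
Shift Item 3→3, Item 4→3, Item 5→5, Item 6→7.
Schedule Item 1@1, Item 2@1, Item 3@3, Item 4@3, Item 5@5, Item 6@7: d1:8  d2:8  d3:7  d4:7  d5:8  d6:8  d7:8 — peak 8.
Total picker-days = 54 over 7 days ⇒ peak ≥ ⌈54/7⌉ = 8, so 8 is optimal.

8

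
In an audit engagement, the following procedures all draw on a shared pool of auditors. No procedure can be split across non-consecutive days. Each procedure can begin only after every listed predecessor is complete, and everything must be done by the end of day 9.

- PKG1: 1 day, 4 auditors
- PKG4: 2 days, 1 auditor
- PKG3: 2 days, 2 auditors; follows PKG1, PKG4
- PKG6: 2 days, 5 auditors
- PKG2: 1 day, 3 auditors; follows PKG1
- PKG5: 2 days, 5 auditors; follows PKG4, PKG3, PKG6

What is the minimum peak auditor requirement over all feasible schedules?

5

Early-start (PKG1@1, PKG4@1, PKG3@3, PKG6@1, PKG2@2, PKG5@5) gives peak 10: d1:10  d2:9  d3:2  d4:2  d5:5  d6:5  d7:0  d8:0  d9:0.
Shift PKG6→5, PKG5→7.
Schedule PKG1@1, PKG4@1, PKG3@3, PKG6@5, PKG2@2, PKG5@7: d1:5  d2:4  d3:2  d4:2  d5:5  d6:5  d7:5  d8:5  d9:0 — peak 5.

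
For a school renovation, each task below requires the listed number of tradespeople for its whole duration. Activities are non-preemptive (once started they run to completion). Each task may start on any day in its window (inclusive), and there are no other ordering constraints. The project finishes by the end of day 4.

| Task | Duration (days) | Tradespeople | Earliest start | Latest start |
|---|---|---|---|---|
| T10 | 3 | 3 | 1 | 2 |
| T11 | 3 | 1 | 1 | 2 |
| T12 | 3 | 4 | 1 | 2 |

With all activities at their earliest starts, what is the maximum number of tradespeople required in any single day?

8

Early-start schedule: T10@1, T11@1, T12@1.
Load per day: day 1: 8, day 2: 8, day 3: 8, day 4: 0.
Peak is 8.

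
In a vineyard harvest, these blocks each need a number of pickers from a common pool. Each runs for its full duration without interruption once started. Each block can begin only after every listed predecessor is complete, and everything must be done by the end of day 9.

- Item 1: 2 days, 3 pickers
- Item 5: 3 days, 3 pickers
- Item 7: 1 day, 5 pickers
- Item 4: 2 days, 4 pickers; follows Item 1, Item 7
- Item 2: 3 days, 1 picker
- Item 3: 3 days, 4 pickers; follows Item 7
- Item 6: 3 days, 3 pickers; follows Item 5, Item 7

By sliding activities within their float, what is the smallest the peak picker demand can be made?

Early-start (Item 1@1, Item 5@1, Item 7@1, Item 4@3, Item 2@1, Item 3@2, Item 6@4) gives peak 12: d1:12  d2:11  d3:12  d4:11  d5:3  d6:3  d7:0  d8:0  d9:0.
Shift Item 7→4, Item 4→5, Item 3→7, Item 6→5.
Schedule Item 1@1, Item 5@1, Item 7@4, Item 4@5, Item 2@1, Item 3@7, Item 6@5: d1:7  d2:7  d3:4  d4:5  d5:7  d6:7  d7:7  d8:4  d9:4 — peak 7.

7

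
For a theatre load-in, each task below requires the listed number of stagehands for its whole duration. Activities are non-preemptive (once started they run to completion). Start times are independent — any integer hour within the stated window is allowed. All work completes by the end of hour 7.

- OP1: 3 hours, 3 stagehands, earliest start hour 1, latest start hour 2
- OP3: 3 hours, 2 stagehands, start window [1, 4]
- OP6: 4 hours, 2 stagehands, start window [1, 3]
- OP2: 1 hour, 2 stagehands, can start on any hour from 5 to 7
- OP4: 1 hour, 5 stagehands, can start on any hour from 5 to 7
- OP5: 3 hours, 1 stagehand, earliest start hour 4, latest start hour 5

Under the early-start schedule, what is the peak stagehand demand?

Early-start schedule: OP1@1, OP3@1, OP6@1, OP2@5, OP4@5, OP5@4.
Load per hour: hour 1: 7, hour 2: 7, hour 3: 7, hour 4: 3, hour 5: 8, hour 6: 1, hour 7: 0.
Peak is 8.

8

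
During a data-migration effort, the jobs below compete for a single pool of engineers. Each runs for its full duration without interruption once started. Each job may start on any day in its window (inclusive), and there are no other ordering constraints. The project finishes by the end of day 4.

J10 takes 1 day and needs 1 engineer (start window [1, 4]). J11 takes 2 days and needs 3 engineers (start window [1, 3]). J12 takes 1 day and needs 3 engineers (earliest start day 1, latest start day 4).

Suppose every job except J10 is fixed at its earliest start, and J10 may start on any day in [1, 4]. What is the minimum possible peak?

J10@1: d1:7  d2:3  d3:0  d4:0 → peak 7
J10@2: d1:6  d2:4  d3:0  d4:0 → peak 6
J10@3: d1:6  d2:3  d3:1  d4:0 → peak 6
J10@4: d1:6  d2:3  d3:0  d4:1 → peak 6
Best is J10@2, peak 6.

6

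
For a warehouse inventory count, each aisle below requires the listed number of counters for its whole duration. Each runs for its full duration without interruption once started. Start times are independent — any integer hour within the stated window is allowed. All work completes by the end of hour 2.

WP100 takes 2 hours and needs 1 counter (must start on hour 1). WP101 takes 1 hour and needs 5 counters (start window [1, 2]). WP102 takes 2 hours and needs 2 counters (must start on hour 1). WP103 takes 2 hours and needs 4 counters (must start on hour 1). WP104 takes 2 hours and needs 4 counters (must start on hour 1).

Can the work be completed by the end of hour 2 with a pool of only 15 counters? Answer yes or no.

no

The minimum achievable peak is 16; 15 < 16, so no feasible schedule stays within the cap.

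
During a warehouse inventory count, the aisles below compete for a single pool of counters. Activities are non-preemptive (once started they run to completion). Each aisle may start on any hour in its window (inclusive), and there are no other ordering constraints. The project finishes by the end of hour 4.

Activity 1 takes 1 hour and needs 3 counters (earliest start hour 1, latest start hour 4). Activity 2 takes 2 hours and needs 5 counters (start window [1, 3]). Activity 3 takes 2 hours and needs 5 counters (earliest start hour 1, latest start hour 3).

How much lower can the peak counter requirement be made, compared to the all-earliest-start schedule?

Early-start peak: h1:13  h2:10  h3:0  h4:0 ⇒ 13.
Leveled (Activity 1@1, Activity 2@1, Activity 3@3): h1:8  h2:5  h3:5  h4:5 ⇒ 8.
Reduction 13 − 8 = 5.

5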